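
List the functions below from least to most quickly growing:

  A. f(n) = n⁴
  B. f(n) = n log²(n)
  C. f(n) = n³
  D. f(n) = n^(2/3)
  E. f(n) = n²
D < B < E < C < A

Comparing growth rates:
D = n^(2/3) is O(n^(2/3))
B = n log²(n) is O(n log² n)
E = n² is O(n²)
C = n³ is O(n³)
A = n⁴ is O(n⁴)

Therefore, the order from slowest to fastest is: D < B < E < C < A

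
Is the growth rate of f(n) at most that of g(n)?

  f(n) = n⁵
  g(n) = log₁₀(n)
False

f(n) = n⁵ is O(n⁵), and g(n) = log₁₀(n) is O(log n).
Since O(n⁵) grows faster than O(log n), f(n) = O(g(n)) is false.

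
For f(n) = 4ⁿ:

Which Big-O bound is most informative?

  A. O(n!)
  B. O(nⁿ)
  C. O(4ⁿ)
C

f(n) = 4ⁿ is O(4ⁿ).
All listed options are valid Big-O bounds (upper bounds),
but O(4ⁿ) is the tightest (smallest valid bound).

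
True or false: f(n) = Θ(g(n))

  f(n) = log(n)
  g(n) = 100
False

f(n) = log(n) is O(log n), and g(n) = 100 is O(1).
Since they have different growth rates, f(n) = Θ(g(n)) is false.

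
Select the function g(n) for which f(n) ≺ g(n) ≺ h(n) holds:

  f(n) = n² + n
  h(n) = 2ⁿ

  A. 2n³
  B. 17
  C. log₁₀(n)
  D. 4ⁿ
A

We need g(n) with n² + n = o(g(n)) and g(n) = o(2ⁿ), i.e. O(n²) ≺ g ≺ O(2ⁿ).
Check each option:
  A. 2n³ — O(n³) is strictly between O(n²) and O(2ⁿ) ✓
  B. 17 — O(1) does not grow strictly faster than f(n)
  C. log₁₀(n) — O(log n) does not grow strictly faster than f(n)
  D. 4ⁿ — O(4ⁿ) does not grow strictly slower than h(n)

Only option A (2n³) lies strictly between.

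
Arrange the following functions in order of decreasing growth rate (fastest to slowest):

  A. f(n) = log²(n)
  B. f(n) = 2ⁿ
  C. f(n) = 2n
B > C > A

Comparing growth rates:
B = 2ⁿ is O(2ⁿ)
C = 2n is O(n)
A = log²(n) is O(log² n)

Therefore, the order from fastest to slowest is: B > C > A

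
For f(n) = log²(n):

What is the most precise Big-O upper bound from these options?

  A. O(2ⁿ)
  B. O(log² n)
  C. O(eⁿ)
B

f(n) = log²(n) is O(log² n).
All listed options are valid Big-O bounds (upper bounds),
but O(log² n) is the tightest (smallest valid bound).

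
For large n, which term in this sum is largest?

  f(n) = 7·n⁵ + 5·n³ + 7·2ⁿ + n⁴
7·2ⁿ

Looking at each term:
  - 7·n⁵ is O(n⁵)
  - 5·n³ is O(n³)
  - 7·2ⁿ is O(2ⁿ)
  - n⁴ is O(n⁴)

The term 7·2ⁿ (O(2ⁿ)) grows fastest and dominates all others.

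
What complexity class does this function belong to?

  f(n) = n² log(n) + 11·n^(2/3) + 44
O(n² log n)

The dominant term in n² log(n) + 11·n^(2/3) + 44 is n² log(n), which is Θ(n² log n).
Lower-order terms (11·n^(2/3), 44) are asymptotically negligible.
Constants are absorbed, so the tightest bound is O(n² log n).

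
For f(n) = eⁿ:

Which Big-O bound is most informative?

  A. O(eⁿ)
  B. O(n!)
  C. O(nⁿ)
A

f(n) = eⁿ is O(eⁿ).
All listed options are valid Big-O bounds (upper bounds),
but O(eⁿ) is the tightest (smallest valid bound).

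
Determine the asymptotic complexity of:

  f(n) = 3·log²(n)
O(log² n)

The dominant term in 3·log²(n) is 3·log²(n), which is Θ(log² n).
Constants are absorbed, so the tightest bound is O(log² n).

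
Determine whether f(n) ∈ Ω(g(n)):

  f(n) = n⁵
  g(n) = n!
False

f(n) = n⁵ is O(n⁵), and g(n) = n! is O(n!).
Since O(n⁵) grows slower than O(n!), f(n) = Ω(g(n)) is false.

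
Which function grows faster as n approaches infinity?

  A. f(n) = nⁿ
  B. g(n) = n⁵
A

f(n) = nⁿ is O(nⁿ), while g(n) = n⁵ is O(n⁵).
Since O(nⁿ) grows faster than O(n⁵), f(n) dominates.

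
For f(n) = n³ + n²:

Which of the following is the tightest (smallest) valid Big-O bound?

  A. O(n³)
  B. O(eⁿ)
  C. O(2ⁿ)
A

f(n) = n³ + n² is O(n³).
All listed options are valid Big-O bounds (upper bounds),
but O(n³) is the tightest (smallest valid bound).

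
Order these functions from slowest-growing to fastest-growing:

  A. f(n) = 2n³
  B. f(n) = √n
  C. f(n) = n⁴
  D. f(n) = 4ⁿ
B < A < C < D

Comparing growth rates:
B = √n is O(√n)
A = 2n³ is O(n³)
C = n⁴ is O(n⁴)
D = 4ⁿ is O(4ⁿ)

Therefore, the order from slowest to fastest is: B < A < C < D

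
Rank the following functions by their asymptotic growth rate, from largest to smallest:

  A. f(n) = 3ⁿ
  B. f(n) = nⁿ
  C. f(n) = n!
B > C > A

Comparing growth rates:
B = nⁿ is O(nⁿ)
C = n! is O(n!)
A = 3ⁿ is O(3ⁿ)

Therefore, the order from fastest to slowest is: B > C > A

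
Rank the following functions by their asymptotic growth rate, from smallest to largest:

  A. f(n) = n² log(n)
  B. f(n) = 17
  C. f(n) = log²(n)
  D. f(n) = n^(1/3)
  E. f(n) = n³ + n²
B < C < D < A < E

Comparing growth rates:
B = 17 is O(1)
C = log²(n) is O(log² n)
D = n^(1/3) is O(n^(1/3))
A = n² log(n) is O(n² log n)
E = n³ + n² is O(n³)

Therefore, the order from slowest to fastest is: B < C < D < A < E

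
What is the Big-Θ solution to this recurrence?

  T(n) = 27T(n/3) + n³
Θ(n³ log n)

Master Theorem: a = 27, b = 3, f(n) = n³.
Compute the critical exponent d = log₃(27) = 3.
Compare f(n) = Θ(n³) against n^d:
  k = 3 = d, so f(n) = Θ(n^d) — Case 2.
  Work is balanced across levels: T(n) = Θ(n^d log n) = Θ(n³ log n).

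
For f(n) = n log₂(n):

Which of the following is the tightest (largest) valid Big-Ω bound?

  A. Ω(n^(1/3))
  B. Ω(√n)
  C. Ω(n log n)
C

f(n) = n log₂(n) is Ω(n log n).
All listed options are valid Big-Ω bounds (lower bounds),
but Ω(n log n) is the tightest (largest valid bound).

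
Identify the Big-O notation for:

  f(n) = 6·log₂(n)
O(log n)

The dominant term in 6·log₂(n) is 6·log₂(n), which is Θ(log n).
Constants are absorbed, so the tightest bound is O(log n).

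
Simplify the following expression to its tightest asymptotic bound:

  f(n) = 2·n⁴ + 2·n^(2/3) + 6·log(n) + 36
Θ(n⁴)

Order the terms by growth rate: 36 ≺ 6·log(n) ≺ 2·n^(2/3) ≺ 2·n⁴.
The fastest-growing term 2·n⁴ dominates as n → ∞; dropping its constant factor gives Θ(n⁴).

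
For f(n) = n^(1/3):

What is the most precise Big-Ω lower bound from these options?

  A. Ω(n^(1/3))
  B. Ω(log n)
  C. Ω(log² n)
A

f(n) = n^(1/3) is Ω(n^(1/3)).
All listed options are valid Big-Ω bounds (lower bounds),
but Ω(n^(1/3)) is the tightest (largest valid bound).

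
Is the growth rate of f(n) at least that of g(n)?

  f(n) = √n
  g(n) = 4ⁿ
False

f(n) = √n is O(√n), and g(n) = 4ⁿ is O(4ⁿ).
Since O(√n) grows slower than O(4ⁿ), f(n) = Ω(g(n)) is false.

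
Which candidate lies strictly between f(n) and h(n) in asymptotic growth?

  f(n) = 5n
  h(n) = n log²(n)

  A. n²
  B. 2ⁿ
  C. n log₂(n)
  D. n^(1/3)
C

We need g(n) with 5n = o(g(n)) and g(n) = o(n log²(n)), i.e. O(n) ≺ g ≺ O(n log² n).
Check each option:
  A. n² — O(n²) does not grow strictly slower than h(n)
  B. 2ⁿ — O(2ⁿ) does not grow strictly slower than h(n)
  C. n log₂(n) — O(n log n) is strictly between O(n) and O(n log² n) ✓
  D. n^(1/3) — O(n^(1/3)) does not grow strictly faster than f(n)

Only option C (n log₂(n)) lies strictly between.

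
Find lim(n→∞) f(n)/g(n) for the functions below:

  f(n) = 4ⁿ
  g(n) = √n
∞

Since 4ⁿ (O(4ⁿ)) grows faster than √n (O(√n)),
the ratio f(n)/g(n) → ∞ as n → ∞.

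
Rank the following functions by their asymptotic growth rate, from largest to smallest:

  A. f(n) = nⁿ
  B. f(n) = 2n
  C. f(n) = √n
A > B > C

Comparing growth rates:
A = nⁿ is O(nⁿ)
B = 2n is O(n)
C = √n is O(√n)

Therefore, the order from fastest to slowest is: A > B > C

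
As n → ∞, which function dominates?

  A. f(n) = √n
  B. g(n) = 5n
B

f(n) = √n is O(√n), while g(n) = 5n is O(n).
Since O(n) grows faster than O(√n), g(n) dominates.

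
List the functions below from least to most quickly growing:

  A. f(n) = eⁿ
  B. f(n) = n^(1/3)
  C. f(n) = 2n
B < C < A

Comparing growth rates:
B = n^(1/3) is O(n^(1/3))
C = 2n is O(n)
A = eⁿ is O(eⁿ)

Therefore, the order from slowest to fastest is: B < C < A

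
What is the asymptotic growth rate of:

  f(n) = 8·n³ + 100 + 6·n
Θ(n³)

Order the terms by growth rate: 100 ≺ 6·n ≺ 8·n³.
The fastest-growing term 8·n³ dominates as n → ∞; dropping its constant factor gives Θ(n³).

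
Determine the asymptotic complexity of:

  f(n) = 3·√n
O(√n)

The dominant term in 3·√n is 3·√n, which is Θ(√n).
Constants are absorbed, so the tightest bound is O(√n).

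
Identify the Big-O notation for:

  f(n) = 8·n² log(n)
O(n² log n)

The dominant term in 8·n² log(n) is 8·n² log(n), which is Θ(n² log n).
Constants are absorbed, so the tightest bound is O(n² log n).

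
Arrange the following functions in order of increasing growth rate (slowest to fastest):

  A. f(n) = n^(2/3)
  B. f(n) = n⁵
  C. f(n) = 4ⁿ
A < B < C

Comparing growth rates:
A = n^(2/3) is O(n^(2/3))
B = n⁵ is O(n⁵)
C = 4ⁿ is O(4ⁿ)

Therefore, the order from slowest to fastest is: A < B < C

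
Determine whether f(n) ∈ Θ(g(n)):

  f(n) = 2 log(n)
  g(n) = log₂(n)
True

f(n) = 2 log(n) and g(n) = log₂(n) are both O(log n).
Since they have the same asymptotic growth rate, f(n) = Θ(g(n)) is true.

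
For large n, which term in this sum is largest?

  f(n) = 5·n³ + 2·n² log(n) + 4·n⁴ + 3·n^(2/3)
4·n⁴

Looking at each term:
  - 5·n³ is O(n³)
  - 2·n² log(n) is O(n² log n)
  - 4·n⁴ is O(n⁴)
  - 3·n^(2/3) is O(n^(2/3))

The term 4·n⁴ (O(n⁴)) grows fastest and dominates all others.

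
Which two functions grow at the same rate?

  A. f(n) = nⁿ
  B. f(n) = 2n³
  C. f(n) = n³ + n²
B and C

Examining each function:
  A. nⁿ is O(nⁿ)
  B. 2n³ is O(n³)
  C. n³ + n² is O(n³)

Functions B and C both have the same complexity class.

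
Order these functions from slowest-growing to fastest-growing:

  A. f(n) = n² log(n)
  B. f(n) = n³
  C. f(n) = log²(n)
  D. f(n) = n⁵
C < A < B < D

Comparing growth rates:
C = log²(n) is O(log² n)
A = n² log(n) is O(n² log n)
B = n³ is O(n³)
D = n⁵ is O(n⁵)

Therefore, the order from slowest to fastest is: C < A < B < D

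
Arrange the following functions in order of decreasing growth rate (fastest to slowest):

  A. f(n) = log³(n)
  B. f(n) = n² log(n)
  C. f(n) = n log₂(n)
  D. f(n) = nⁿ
D > B > C > A

Comparing growth rates:
D = nⁿ is O(nⁿ)
B = n² log(n) is O(n² log n)
C = n log₂(n) is O(n log n)
A = log³(n) is O(log³ n)

Therefore, the order from fastest to slowest is: D > B > C > A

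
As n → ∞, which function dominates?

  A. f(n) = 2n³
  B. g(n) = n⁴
B

f(n) = 2n³ is O(n³), while g(n) = n⁴ is O(n⁴).
Since O(n⁴) grows faster than O(n³), g(n) dominates.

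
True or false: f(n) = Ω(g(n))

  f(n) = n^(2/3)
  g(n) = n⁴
False

f(n) = n^(2/3) is O(n^(2/3)), and g(n) = n⁴ is O(n⁴).
Since O(n^(2/3)) grows slower than O(n⁴), f(n) = Ω(g(n)) is false.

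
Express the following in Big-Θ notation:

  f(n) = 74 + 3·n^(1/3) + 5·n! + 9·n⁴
Θ(n!)

Order the terms by growth rate: 74 ≺ 3·n^(1/3) ≺ 9·n⁴ ≺ 5·n!.
The fastest-growing term 5·n! dominates as n → ∞; dropping its constant factor gives Θ(n!).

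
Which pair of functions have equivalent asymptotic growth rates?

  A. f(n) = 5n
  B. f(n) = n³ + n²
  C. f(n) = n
A and C

Examining each function:
  A. 5n is O(n)
  B. n³ + n² is O(n³)
  C. n is O(n)

Functions A and C both have the same complexity class.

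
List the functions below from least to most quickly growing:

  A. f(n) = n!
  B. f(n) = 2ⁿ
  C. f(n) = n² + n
C < B < A

Comparing growth rates:
C = n² + n is O(n²)
B = 2ⁿ is O(2ⁿ)
A = n! is O(n!)

Therefore, the order from slowest to fastest is: C < B < A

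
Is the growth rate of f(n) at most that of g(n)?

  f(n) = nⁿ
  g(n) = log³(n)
False

f(n) = nⁿ is O(nⁿ), and g(n) = log³(n) is O(log³ n).
Since O(nⁿ) grows faster than O(log³ n), f(n) = O(g(n)) is false.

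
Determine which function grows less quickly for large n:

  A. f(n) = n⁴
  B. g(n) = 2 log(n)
B

f(n) = n⁴ is O(n⁴), while g(n) = 2 log(n) is O(log n).
Since O(log n) grows slower than O(n⁴), g(n) is dominated.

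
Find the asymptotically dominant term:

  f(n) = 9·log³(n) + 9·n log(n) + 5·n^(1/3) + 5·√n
9·n log(n)

Looking at each term:
  - 9·log³(n) is O(log³ n)
  - 9·n log(n) is O(n log n)
  - 5·n^(1/3) is O(n^(1/3))
  - 5·√n is O(√n)

The term 9·n log(n) (O(n log n)) grows fastest and dominates all others.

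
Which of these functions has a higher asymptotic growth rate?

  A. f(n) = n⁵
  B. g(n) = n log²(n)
A

f(n) = n⁵ is O(n⁵), while g(n) = n log²(n) is O(n log² n).
Since O(n⁵) grows faster than O(n log² n), f(n) dominates.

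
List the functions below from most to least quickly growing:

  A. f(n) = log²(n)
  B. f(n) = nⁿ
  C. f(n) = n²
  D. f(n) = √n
B > C > D > A

Comparing growth rates:
B = nⁿ is O(nⁿ)
C = n² is O(n²)
D = √n is O(√n)
A = log²(n) is O(log² n)

Therefore, the order from fastest to slowest is: B > C > D > A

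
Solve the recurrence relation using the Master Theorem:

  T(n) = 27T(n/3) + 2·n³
Θ(n³ log n)

Master Theorem: a = 27, b = 3, f(n) = 2·n³.
Compute the critical exponent d = log₃(27) = 3.
Compare f(n) = Θ(n³) against n^d:
  k = 3 = d, so f(n) = Θ(n^d) — Case 2.
  Work is balanced across levels: T(n) = Θ(n^d log n) = Θ(n³ log n).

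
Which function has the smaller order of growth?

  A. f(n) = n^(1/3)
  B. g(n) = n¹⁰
A

f(n) = n^(1/3) is O(n^(1/3)), while g(n) = n¹⁰ is O(n¹⁰).
Since O(n^(1/3)) grows slower than O(n¹⁰), f(n) is dominated.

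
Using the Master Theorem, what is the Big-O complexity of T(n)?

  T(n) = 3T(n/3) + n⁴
Θ(n⁴)

Master Theorem: a = 3, b = 3, f(n) = n⁴.
Compute the critical exponent d = log₃(3) = 1.
Compare f(n) = Θ(n⁴) against n^d:
  k = 4 > d = 1, so f(n) = Ω(n^(d+ε)) — Case 3.
  Regularity: a·(n/b)^4/n^4 = a/b^4 = 3/81 < 1 ✓.
  The top-level work dominates: T(n) = Θ(f(n)) = Θ(n⁴).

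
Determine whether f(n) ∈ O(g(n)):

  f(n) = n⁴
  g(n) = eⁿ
True

f(n) = n⁴ is O(n⁴), and g(n) = eⁿ is O(eⁿ).
Since O(n⁴) ⊆ O(eⁿ) (f grows no faster than g), f(n) = O(g(n)) is true.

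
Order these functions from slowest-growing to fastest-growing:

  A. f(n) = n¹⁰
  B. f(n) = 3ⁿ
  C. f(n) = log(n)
C < A < B

Comparing growth rates:
C = log(n) is O(log n)
A = n¹⁰ is O(n¹⁰)
B = 3ⁿ is O(3ⁿ)

Therefore, the order from slowest to fastest is: C < A < B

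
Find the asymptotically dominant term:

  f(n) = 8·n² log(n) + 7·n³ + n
7·n³

Looking at each term:
  - 8·n² log(n) is O(n² log n)
  - 7·n³ is O(n³)
  - n is O(n)

The term 7·n³ (O(n³)) grows fastest and dominates all others.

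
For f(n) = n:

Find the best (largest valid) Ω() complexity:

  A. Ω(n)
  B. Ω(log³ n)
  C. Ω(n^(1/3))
A

f(n) = n is Ω(n).
All listed options are valid Big-Ω bounds (lower bounds),
but Ω(n) is the tightest (largest valid bound).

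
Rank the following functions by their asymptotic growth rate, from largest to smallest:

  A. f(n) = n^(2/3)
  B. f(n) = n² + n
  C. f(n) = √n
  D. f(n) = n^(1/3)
B > A > C > D

Comparing growth rates:
B = n² + n is O(n²)
A = n^(2/3) is O(n^(2/3))
C = √n is O(√n)
D = n^(1/3) is O(n^(1/3))

Therefore, the order from fastest to slowest is: B > A > C > D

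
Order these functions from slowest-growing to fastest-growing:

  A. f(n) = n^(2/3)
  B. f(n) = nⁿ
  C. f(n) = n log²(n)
A < C < B

Comparing growth rates:
A = n^(2/3) is O(n^(2/3))
C = n log²(n) is O(n log² n)
B = nⁿ is O(nⁿ)

Therefore, the order from slowest to fastest is: A < C < B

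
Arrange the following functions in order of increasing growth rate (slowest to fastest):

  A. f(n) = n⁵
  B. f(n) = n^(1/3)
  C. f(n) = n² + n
B < C < A

Comparing growth rates:
B = n^(1/3) is O(n^(1/3))
C = n² + n is O(n²)
A = n⁵ is O(n⁵)

Therefore, the order from slowest to fastest is: B < C < A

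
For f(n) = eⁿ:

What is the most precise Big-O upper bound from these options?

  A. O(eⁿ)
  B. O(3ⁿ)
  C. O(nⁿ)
A

f(n) = eⁿ is O(eⁿ).
All listed options are valid Big-O bounds (upper bounds),
but O(eⁿ) is the tightest (smallest valid bound).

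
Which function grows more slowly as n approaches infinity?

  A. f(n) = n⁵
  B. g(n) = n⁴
B

f(n) = n⁵ is O(n⁵), while g(n) = n⁴ is O(n⁴).
Since O(n⁴) grows slower than O(n⁵), g(n) is dominated.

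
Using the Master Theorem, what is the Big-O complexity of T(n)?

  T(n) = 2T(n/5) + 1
Θ(n^log₅(2))

Master Theorem: a = 2, b = 5, f(n) = 1.
Compute the critical exponent d = log₅(2) = 0.431.
Compare f(n) = Θ(1) against n^d:
  k = 0 < d = 0.431, so f(n) = O(n^(d-ε)) — Case 1.
  The recursion cost dominates: T(n) = Θ(n^d) = Θ(n^log₅(2)).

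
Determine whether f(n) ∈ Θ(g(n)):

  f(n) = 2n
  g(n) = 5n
True

f(n) = 2n and g(n) = 5n are both O(n).
Since they have the same asymptotic growth rate, f(n) = Θ(g(n)) is true.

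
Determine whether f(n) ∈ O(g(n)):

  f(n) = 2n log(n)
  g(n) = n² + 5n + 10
True

f(n) = 2n log(n) is O(n log n), and g(n) = n² + 5n + 10 is O(n²).
Since O(n log n) ⊆ O(n²) (f grows no faster than g), f(n) = O(g(n)) is true.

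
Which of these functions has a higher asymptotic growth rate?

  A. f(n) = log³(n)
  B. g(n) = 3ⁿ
B

f(n) = log³(n) is O(log³ n), while g(n) = 3ⁿ is O(3ⁿ).
Since O(3ⁿ) grows faster than O(log³ n), g(n) dominates.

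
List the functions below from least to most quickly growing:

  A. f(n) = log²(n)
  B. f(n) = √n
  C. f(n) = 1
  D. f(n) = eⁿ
C < A < B < D

Comparing growth rates:
C = 1 is O(1)
A = log²(n) is O(log² n)
B = √n is O(√n)
D = eⁿ is O(eⁿ)

Therefore, the order from slowest to fastest is: C < A < B < D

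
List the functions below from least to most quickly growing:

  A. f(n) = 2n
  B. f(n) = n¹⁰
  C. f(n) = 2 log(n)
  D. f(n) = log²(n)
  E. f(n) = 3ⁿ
C < D < A < B < E

Comparing growth rates:
C = 2 log(n) is O(log n)
D = log²(n) is O(log² n)
A = 2n is O(n)
B = n¹⁰ is O(n¹⁰)
E = 3ⁿ is O(3ⁿ)

Therefore, the order from slowest to fastest is: C < D < A < B < E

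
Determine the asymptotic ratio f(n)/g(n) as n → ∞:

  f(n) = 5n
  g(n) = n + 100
5

Since 5n and n + 100 have the same growth rate (O(n)),
the ratio converges to a constant: 5.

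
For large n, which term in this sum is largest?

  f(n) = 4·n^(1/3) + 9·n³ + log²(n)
9·n³

Looking at each term:
  - 4·n^(1/3) is O(n^(1/3))
  - 9·n³ is O(n³)
  - log²(n) is O(log² n)

The term 9·n³ (O(n³)) grows fastest and dominates all others.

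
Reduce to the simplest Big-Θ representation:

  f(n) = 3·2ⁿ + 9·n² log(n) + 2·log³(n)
Θ(2ⁿ)

Order the terms by growth rate: 2·log³(n) ≺ 9·n² log(n) ≺ 3·2ⁿ.
The fastest-growing term 3·2ⁿ dominates as n → ∞; dropping its constant factor gives Θ(2ⁿ).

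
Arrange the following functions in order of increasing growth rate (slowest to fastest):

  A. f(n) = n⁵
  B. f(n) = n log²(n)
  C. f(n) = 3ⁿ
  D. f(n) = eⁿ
B < A < D < C

Comparing growth rates:
B = n log²(n) is O(n log² n)
A = n⁵ is O(n⁵)
D = eⁿ is O(eⁿ)
C = 3ⁿ is O(3ⁿ)

Therefore, the order from slowest to fastest is: B < A < D < C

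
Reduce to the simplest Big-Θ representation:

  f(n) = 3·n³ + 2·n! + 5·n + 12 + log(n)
Θ(n!)

Order the terms by growth rate: 12 ≺ log(n) ≺ 5·n ≺ 3·n³ ≺ 2·n!.
The fastest-growing term 2·n! dominates as n → ∞; dropping its constant factor gives Θ(n!).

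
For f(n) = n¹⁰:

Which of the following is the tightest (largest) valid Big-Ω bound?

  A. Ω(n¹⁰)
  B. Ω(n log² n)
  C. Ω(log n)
A

f(n) = n¹⁰ is Ω(n¹⁰).
All listed options are valid Big-Ω bounds (lower bounds),
but Ω(n¹⁰) is the tightest (largest valid bound).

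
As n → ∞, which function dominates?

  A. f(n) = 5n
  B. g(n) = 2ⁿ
B

f(n) = 5n is O(n), while g(n) = 2ⁿ is O(2ⁿ).
Since O(2ⁿ) grows faster than O(n), g(n) dominates.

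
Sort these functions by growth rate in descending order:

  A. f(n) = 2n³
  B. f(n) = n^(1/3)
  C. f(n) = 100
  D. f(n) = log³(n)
A > B > D > C

Comparing growth rates:
A = 2n³ is O(n³)
B = n^(1/3) is O(n^(1/3))
D = log³(n) is O(log³ n)
C = 100 is O(1)

Therefore, the order from fastest to slowest is: A > B > D > C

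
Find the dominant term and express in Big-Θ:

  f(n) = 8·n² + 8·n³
Θ(n³)

Order the terms by growth rate: 8·n² ≺ 8·n³.
The fastest-growing term 8·n³ dominates as n → ∞; dropping its constant factor gives Θ(n³).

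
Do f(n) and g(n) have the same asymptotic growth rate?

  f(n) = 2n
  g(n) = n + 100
True

f(n) = 2n and g(n) = n + 100 are both O(n).
Since they have the same asymptotic growth rate, f(n) = Θ(g(n)) is true.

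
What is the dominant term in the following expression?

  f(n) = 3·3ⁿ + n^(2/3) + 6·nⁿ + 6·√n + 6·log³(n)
6·nⁿ

Looking at each term:
  - 3·3ⁿ is O(3ⁿ)
  - n^(2/3) is O(n^(2/3))
  - 6·nⁿ is O(nⁿ)
  - 6·√n is O(√n)
  - 6·log³(n) is O(log³ n)

The term 6·nⁿ (O(nⁿ)) grows fastest and dominates all others.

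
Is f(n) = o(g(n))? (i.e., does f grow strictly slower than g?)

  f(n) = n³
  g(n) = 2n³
False

f(n) = n³ is O(n³), and g(n) = 2n³ is O(n³).
Since they have the same growth rate, f(n) = o(g(n)) is false.
(f = o(g) requires f to grow strictly slower, not equal.)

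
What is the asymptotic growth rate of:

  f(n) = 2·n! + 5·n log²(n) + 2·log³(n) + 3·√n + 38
Θ(n!)

Order the terms by growth rate: 38 ≺ 2·log³(n) ≺ 3·√n ≺ 5·n log²(n) ≺ 2·n!.
The fastest-growing term 2·n! dominates as n → ∞; dropping its constant factor gives Θ(n!).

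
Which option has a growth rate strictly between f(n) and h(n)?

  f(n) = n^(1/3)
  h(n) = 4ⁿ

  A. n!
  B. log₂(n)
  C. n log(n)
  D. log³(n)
C

We need g(n) with n^(1/3) = o(g(n)) and g(n) = o(4ⁿ), i.e. O(n^(1/3)) ≺ g ≺ O(4ⁿ).
Check each option:
  A. n! — O(n!) does not grow strictly slower than h(n)
  B. log₂(n) — O(log n) does not grow strictly faster than f(n)
  C. n log(n) — O(n log n) is strictly between O(n^(1/3)) and O(4ⁿ) ✓
  D. log³(n) — O(log³ n) does not grow strictly faster than f(n)

Only option C (n log(n)) lies strictly between.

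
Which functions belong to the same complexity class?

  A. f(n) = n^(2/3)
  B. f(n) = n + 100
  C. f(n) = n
B and C

Examining each function:
  A. n^(2/3) is O(n^(2/3))
  B. n + 100 is O(n)
  C. n is O(n)

Functions B and C both have the same complexity class.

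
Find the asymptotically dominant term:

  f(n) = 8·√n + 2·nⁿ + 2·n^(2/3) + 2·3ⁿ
2·nⁿ

Looking at each term:
  - 8·√n is O(√n)
  - 2·nⁿ is O(nⁿ)
  - 2·n^(2/3) is O(n^(2/3))
  - 2·3ⁿ is O(3ⁿ)

The term 2·nⁿ (O(nⁿ)) grows fastest and dominates all others.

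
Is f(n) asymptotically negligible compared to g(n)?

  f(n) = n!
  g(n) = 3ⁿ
False

f(n) = n! is O(n!), and g(n) = 3ⁿ is O(3ⁿ).
Since O(n!) grows faster than or equal to O(3ⁿ), f(n) = o(g(n)) is false.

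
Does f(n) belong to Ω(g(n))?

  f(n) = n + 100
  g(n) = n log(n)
False

f(n) = n + 100 is O(n), and g(n) = n log(n) is O(n log n).
Since O(n) grows slower than O(n log n), f(n) = Ω(g(n)) is false.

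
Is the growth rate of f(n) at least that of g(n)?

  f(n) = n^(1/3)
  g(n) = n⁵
False

f(n) = n^(1/3) is O(n^(1/3)), and g(n) = n⁵ is O(n⁵).
Since O(n^(1/3)) grows slower than O(n⁵), f(n) = Ω(g(n)) is false.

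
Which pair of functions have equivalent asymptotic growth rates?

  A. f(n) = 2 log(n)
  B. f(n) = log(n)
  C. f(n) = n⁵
A and B

Examining each function:
  A. 2 log(n) is O(log n)
  B. log(n) is O(log n)
  C. n⁵ is O(n⁵)

Functions A and B both have the same complexity class.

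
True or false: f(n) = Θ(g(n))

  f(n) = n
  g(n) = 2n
True

f(n) = n and g(n) = 2n are both O(n).
Since they have the same asymptotic growth rate, f(n) = Θ(g(n)) is true.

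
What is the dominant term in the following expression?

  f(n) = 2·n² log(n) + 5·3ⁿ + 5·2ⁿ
5·3ⁿ

Looking at each term:
  - 2·n² log(n) is O(n² log n)
  - 5·3ⁿ is O(3ⁿ)
  - 5·2ⁿ is O(2ⁿ)

The term 5·3ⁿ (O(3ⁿ)) grows fastest and dominates all others.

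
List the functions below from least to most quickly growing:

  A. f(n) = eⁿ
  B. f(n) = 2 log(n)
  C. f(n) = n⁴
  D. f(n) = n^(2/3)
B < D < C < A

Comparing growth rates:
B = 2 log(n) is O(log n)
D = n^(2/3) is O(n^(2/3))
C = n⁴ is O(n⁴)
A = eⁿ is O(eⁿ)

Therefore, the order from slowest to fastest is: B < D < C < A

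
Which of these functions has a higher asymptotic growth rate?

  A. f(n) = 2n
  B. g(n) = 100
A

f(n) = 2n is O(n), while g(n) = 100 is O(1).
Since O(n) grows faster than O(1), f(n) dominates.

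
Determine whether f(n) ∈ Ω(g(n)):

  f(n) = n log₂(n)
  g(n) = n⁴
False

f(n) = n log₂(n) is O(n log n), and g(n) = n⁴ is O(n⁴).
Since O(n log n) grows slower than O(n⁴), f(n) = Ω(g(n)) is false.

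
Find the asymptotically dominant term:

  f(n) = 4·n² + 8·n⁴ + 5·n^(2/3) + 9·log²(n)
8·n⁴

Looking at each term:
  - 4·n² is O(n²)
  - 8·n⁴ is O(n⁴)
  - 5·n^(2/3) is O(n^(2/3))
  - 9·log²(n) is O(log² n)

The term 8·n⁴ (O(n⁴)) grows fastest and dominates all others.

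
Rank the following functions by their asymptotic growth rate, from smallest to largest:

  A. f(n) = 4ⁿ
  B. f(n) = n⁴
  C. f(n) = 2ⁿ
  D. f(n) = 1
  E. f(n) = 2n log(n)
D < E < B < C < A

Comparing growth rates:
D = 1 is O(1)
E = 2n log(n) is O(n log n)
B = n⁴ is O(n⁴)
C = 2ⁿ is O(2ⁿ)
A = 4ⁿ is O(4ⁿ)

Therefore, the order from slowest to fastest is: D < E < B < C < A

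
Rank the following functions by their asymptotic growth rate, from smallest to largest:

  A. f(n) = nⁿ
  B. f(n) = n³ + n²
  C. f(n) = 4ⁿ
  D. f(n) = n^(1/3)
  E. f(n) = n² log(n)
D < E < B < C < A

Comparing growth rates:
D = n^(1/3) is O(n^(1/3))
E = n² log(n) is O(n² log n)
B = n³ + n² is O(n³)
C = 4ⁿ is O(4ⁿ)
A = nⁿ is O(nⁿ)

Therefore, the order from slowest to fastest is: D < E < B < C < A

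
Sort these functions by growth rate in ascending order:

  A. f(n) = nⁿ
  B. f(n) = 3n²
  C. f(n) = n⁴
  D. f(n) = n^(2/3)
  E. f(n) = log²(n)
E < D < B < C < A

Comparing growth rates:
E = log²(n) is O(log² n)
D = n^(2/3) is O(n^(2/3))
B = 3n² is O(n²)
C = n⁴ is O(n⁴)
A = nⁿ is O(nⁿ)

Therefore, the order from slowest to fastest is: E < D < B < C < A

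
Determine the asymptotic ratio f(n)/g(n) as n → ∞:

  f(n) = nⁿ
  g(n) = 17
∞

Since nⁿ (O(nⁿ)) grows faster than 17 (O(1)),
the ratio f(n)/g(n) → ∞ as n → ∞.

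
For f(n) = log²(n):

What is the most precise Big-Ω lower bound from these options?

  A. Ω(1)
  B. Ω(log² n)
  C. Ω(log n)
B

f(n) = log²(n) is Ω(log² n).
All listed options are valid Big-Ω bounds (lower bounds),
but Ω(log² n) is the tightest (largest valid bound).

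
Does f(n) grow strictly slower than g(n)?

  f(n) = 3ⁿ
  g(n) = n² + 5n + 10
False

f(n) = 3ⁿ is O(3ⁿ), and g(n) = n² + 5n + 10 is O(n²).
Since O(3ⁿ) grows faster than or equal to O(n²), f(n) = o(g(n)) is false.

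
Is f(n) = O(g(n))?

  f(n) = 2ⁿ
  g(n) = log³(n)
False

f(n) = 2ⁿ is O(2ⁿ), and g(n) = log³(n) is O(log³ n).
Since O(2ⁿ) grows faster than O(log³ n), f(n) = O(g(n)) is false.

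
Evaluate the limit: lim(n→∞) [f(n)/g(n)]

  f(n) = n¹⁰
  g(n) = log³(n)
∞

Since n¹⁰ (O(n¹⁰)) grows faster than log³(n) (O(log³ n)),
the ratio f(n)/g(n) → ∞ as n → ∞.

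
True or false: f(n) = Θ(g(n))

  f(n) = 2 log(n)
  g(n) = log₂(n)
True

f(n) = 2 log(n) and g(n) = log₂(n) are both O(log n).
Since they have the same asymptotic growth rate, f(n) = Θ(g(n)) is true.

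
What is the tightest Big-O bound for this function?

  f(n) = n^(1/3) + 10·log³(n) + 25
O(n^(1/3))

The dominant term in n^(1/3) + 10·log³(n) + 25 is n^(1/3), which is Θ(n^(1/3)).
Lower-order terms (10·log³(n), 25) are asymptotically negligible.
Constants are absorbed, so the tightest bound is O(n^(1/3)).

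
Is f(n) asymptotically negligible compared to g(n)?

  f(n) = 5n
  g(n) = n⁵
True

f(n) = 5n is O(n), and g(n) = n⁵ is O(n⁵).
Since O(n) grows strictly slower than O(n⁵), f(n) = o(g(n)) is true.
This means lim(n→∞) f(n)/g(n) = 0.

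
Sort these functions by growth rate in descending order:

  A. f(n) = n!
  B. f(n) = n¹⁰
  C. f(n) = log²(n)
A > B > C

Comparing growth rates:
A = n! is O(n!)
B = n¹⁰ is O(n¹⁰)
C = log²(n) is O(log² n)

Therefore, the order from fastest to slowest is: A > B > C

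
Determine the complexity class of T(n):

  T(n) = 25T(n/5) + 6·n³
Θ(n³)

Master Theorem: a = 25, b = 5, f(n) = 6·n³.
Compute the critical exponent d = log₅(25) = 2.
Compare f(n) = Θ(n³) against n^d:
  k = 3 > d = 2, so f(n) = Ω(n^(d+ε)) — Case 3.
  Regularity: a·(n/b)^3/n^3 = a/b^3 = 25/125 < 1 ✓.
  The top-level work dominates: T(n) = Θ(f(n)) = Θ(n³).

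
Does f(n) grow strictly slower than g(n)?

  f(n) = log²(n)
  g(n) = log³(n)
True

f(n) = log²(n) is O(log² n), and g(n) = log³(n) is O(log³ n).
Since O(log² n) grows strictly slower than O(log³ n), f(n) = o(g(n)) is true.
This means lim(n→∞) f(n)/g(n) = 0.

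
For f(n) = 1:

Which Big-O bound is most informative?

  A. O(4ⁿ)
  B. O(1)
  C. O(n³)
B

f(n) = 1 is O(1).
All listed options are valid Big-O bounds (upper bounds),
but O(1) is the tightest (smallest valid bound).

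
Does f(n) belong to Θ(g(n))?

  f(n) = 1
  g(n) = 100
True

f(n) = 1 and g(n) = 100 are both O(1).
Since they have the same asymptotic growth rate, f(n) = Θ(g(n)) is true.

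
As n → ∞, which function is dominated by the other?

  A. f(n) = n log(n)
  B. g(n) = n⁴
A

f(n) = n log(n) is O(n log n), while g(n) = n⁴ is O(n⁴).
Since O(n log n) grows slower than O(n⁴), f(n) is dominated.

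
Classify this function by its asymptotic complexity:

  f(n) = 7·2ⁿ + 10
O(2ⁿ)

The dominant term in 7·2ⁿ + 10 is 7·2ⁿ, which is Θ(2ⁿ).
Lower-order terms (10) are asymptotically negligible.
Constants are absorbed, so the tightest bound is O(2ⁿ).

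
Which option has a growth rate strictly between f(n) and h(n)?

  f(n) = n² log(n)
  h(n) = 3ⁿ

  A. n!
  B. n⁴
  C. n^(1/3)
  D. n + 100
B

We need g(n) with n² log(n) = o(g(n)) and g(n) = o(3ⁿ), i.e. O(n² log n) ≺ g ≺ O(3ⁿ).
Check each option:
  A. n! — O(n!) does not grow strictly slower than h(n)
  B. n⁴ — O(n⁴) is strictly between O(n² log n) and O(3ⁿ) ✓
  C. n^(1/3) — O(n^(1/3)) does not grow strictly faster than f(n)
  D. n + 100 — O(n) does not grow strictly faster than f(n)

Only option B (n⁴) lies strictly between.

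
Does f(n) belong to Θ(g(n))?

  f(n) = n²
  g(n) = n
False

f(n) = n² is O(n²), and g(n) = n is O(n).
Since they have different growth rates, f(n) = Θ(g(n)) is false.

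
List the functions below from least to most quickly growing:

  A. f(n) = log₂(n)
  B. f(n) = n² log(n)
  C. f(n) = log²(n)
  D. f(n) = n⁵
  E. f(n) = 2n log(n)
A < C < E < B < D

Comparing growth rates:
A = log₂(n) is O(log n)
C = log²(n) is O(log² n)
E = 2n log(n) is O(n log n)
B = n² log(n) is O(n² log n)
D = n⁵ is O(n⁵)

Therefore, the order from slowest to fastest is: A < C < E < B < D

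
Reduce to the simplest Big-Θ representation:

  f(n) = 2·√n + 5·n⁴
Θ(n⁴)

Order the terms by growth rate: 2·√n ≺ 5·n⁴.
The fastest-growing term 5·n⁴ dominates as n → ∞; dropping its constant factor gives Θ(n⁴).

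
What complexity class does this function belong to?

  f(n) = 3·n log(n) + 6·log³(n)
O(n log n)

The dominant term in 3·n log(n) + 6·log³(n) is 3·n log(n), which is Θ(n log n).
Lower-order terms (6·log³(n)) are asymptotically negligible.
Constants are absorbed, so the tightest bound is O(n log n).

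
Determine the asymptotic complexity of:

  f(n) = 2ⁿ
O(2ⁿ)

The dominant term in 2ⁿ is 2ⁿ, which is Θ(2ⁿ).
Constants are absorbed, so the tightest bound is O(2ⁿ).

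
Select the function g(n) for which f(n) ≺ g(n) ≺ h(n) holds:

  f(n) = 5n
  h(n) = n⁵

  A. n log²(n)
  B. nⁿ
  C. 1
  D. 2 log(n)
A

We need g(n) with 5n = o(g(n)) and g(n) = o(n⁵), i.e. O(n) ≺ g ≺ O(n⁵).
Check each option:
  A. n log²(n) — O(n log² n) is strictly between O(n) and O(n⁵) ✓
  B. nⁿ — O(nⁿ) does not grow strictly slower than h(n)
  C. 1 — O(1) does not grow strictly faster than f(n)
  D. 2 log(n) — O(log n) does not grow strictly faster than f(n)

Only option A (n log²(n)) lies strictly between.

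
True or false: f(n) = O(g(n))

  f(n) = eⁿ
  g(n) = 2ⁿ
False

f(n) = eⁿ is O(eⁿ), and g(n) = 2ⁿ is O(2ⁿ).
Since O(eⁿ) grows faster than O(2ⁿ), f(n) = O(g(n)) is false.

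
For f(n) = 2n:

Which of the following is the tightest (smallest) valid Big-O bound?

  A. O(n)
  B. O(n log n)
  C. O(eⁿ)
A

f(n) = 2n is O(n).
All listed options are valid Big-O bounds (upper bounds),
but O(n) is the tightest (smallest valid bound).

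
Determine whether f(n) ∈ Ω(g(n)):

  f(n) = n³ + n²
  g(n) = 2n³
True

f(n) = n³ + n² and g(n) = 2n³ are both O(n³).
Big-Ω permits equal growth rates (f ≥ c·g for some c > 0), so f(n) = Ω(g(n)) is true.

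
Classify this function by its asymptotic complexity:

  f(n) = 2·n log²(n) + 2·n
O(n log² n)

The dominant term in 2·n log²(n) + 2·n is 2·n log²(n), which is Θ(n log² n).
Lower-order terms (2·n) are asymptotically negligible.
Constants are absorbed, so the tightest bound is O(n log² n).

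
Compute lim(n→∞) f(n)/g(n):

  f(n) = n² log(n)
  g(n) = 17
∞

Since n² log(n) (O(n² log n)) grows faster than 17 (O(1)),
the ratio f(n)/g(n) → ∞ as n → ∞.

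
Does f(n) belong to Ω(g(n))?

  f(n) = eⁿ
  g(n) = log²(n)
True

f(n) = eⁿ is O(eⁿ), and g(n) = log²(n) is O(log² n).
Since O(eⁿ) grows at least as fast as O(log² n), f(n) = Ω(g(n)) is true.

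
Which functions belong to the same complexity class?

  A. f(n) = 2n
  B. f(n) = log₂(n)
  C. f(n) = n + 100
A and C

Examining each function:
  A. 2n is O(n)
  B. log₂(n) is O(log n)
  C. n + 100 is O(n)

Functions A and C both have the same complexity class.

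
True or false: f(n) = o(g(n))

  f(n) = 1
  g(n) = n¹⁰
True

f(n) = 1 is O(1), and g(n) = n¹⁰ is O(n¹⁰).
Since O(1) grows strictly slower than O(n¹⁰), f(n) = o(g(n)) is true.
This means lim(n→∞) f(n)/g(n) = 0.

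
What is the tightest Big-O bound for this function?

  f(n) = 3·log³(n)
O(log³ n)

The dominant term in 3·log³(n) is 3·log³(n), which is Θ(log³ n).
Constants are absorbed, so the tightest bound is O(log³ n).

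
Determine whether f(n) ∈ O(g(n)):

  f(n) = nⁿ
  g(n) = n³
False

f(n) = nⁿ is O(nⁿ), and g(n) = n³ is O(n³).
Since O(nⁿ) grows faster than O(n³), f(n) = O(g(n)) is false.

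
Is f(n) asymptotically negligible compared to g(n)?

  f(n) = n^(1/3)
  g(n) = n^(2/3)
True

f(n) = n^(1/3) is O(n^(1/3)), and g(n) = n^(2/3) is O(n^(2/3)).
Since O(n^(1/3)) grows strictly slower than O(n^(2/3)), f(n) = o(g(n)) is true.
This means lim(n→∞) f(n)/g(n) = 0.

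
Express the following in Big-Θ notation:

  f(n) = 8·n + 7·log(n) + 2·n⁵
Θ(n⁵)

Order the terms by growth rate: 7·log(n) ≺ 8·n ≺ 2·n⁵.
The fastest-growing term 2·n⁵ dominates as n → ∞; dropping its constant factor gives Θ(n⁵).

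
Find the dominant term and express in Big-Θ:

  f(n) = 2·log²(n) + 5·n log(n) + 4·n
Θ(n log n)

Order the terms by growth rate: 2·log²(n) ≺ 4·n ≺ 5·n log(n).
The fastest-growing term 5·n log(n) dominates as n → ∞; dropping its constant factor gives Θ(n log n).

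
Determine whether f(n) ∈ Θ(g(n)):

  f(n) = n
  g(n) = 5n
True

f(n) = n and g(n) = 5n are both O(n).
Since they have the same asymptotic growth rate, f(n) = Θ(g(n)) is true.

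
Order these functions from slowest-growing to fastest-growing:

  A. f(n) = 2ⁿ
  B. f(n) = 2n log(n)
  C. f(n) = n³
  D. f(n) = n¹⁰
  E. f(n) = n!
B < C < D < A < E

Comparing growth rates:
B = 2n log(n) is O(n log n)
C = n³ is O(n³)
D = n¹⁰ is O(n¹⁰)
A = 2ⁿ is O(2ⁿ)
E = n! is O(n!)

Therefore, the order from slowest to fastest is: B < C < D < A < E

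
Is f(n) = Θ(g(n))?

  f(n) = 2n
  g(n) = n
True

f(n) = 2n and g(n) = n are both O(n).
Since they have the same asymptotic growth rate, f(n) = Θ(g(n)) is true.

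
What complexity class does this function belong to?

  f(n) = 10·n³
O(n³)

The dominant term in 10·n³ is 10·n³, which is Θ(n³).
Constants are absorbed, so the tightest bound is O(n³).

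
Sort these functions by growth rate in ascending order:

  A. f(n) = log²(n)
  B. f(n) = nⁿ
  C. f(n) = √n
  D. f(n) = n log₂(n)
A < C < D < B

Comparing growth rates:
A = log²(n) is O(log² n)
C = √n is O(√n)
D = n log₂(n) is O(n log n)
B = nⁿ is O(nⁿ)

Therefore, the order from slowest to fastest is: A < C < D < B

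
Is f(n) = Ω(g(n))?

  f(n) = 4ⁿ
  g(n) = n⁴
True

f(n) = 4ⁿ is O(4ⁿ), and g(n) = n⁴ is O(n⁴).
Since O(4ⁿ) grows at least as fast as O(n⁴), f(n) = Ω(g(n)) is true.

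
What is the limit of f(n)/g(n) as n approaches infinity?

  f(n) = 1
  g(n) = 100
1/100

Since 1 and 100 have the same growth rate (O(1)),
the ratio converges to a constant: 1/100.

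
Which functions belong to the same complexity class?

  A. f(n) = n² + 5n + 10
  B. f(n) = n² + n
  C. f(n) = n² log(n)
A and B

Examining each function:
  A. n² + 5n + 10 is O(n²)
  B. n² + n is O(n²)
  C. n² log(n) is O(n² log n)

Functions A and B both have the same complexity class.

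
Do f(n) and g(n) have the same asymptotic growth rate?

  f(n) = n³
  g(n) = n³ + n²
True

f(n) = n³ and g(n) = n³ + n² are both O(n³).
Since they have the same asymptotic growth rate, f(n) = Θ(g(n)) is true.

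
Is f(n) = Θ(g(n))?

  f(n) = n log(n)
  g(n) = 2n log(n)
True

f(n) = n log(n) and g(n) = 2n log(n) are both O(n log n).
Since they have the same asymptotic growth rate, f(n) = Θ(g(n)) is true.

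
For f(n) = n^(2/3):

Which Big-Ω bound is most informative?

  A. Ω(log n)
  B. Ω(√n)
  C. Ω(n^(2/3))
C

f(n) = n^(2/3) is Ω(n^(2/3)).
All listed options are valid Big-Ω bounds (lower bounds),
but Ω(n^(2/3)) is the tightest (largest valid bound).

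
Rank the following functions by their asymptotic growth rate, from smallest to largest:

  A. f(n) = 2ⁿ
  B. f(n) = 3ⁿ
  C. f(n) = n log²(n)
C < A < B

Comparing growth rates:
C = n log²(n) is O(n log² n)
A = 2ⁿ is O(2ⁿ)
B = 3ⁿ is O(3ⁿ)

Therefore, the order from slowest to fastest is: C < A < B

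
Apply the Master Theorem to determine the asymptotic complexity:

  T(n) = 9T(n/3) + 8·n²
Θ(n² log n)

Master Theorem: a = 9, b = 3, f(n) = 8·n².
Compute the critical exponent d = log₃(9) = 2.
Compare f(n) = Θ(n²) against n^d:
  k = 2 = d, so f(n) = Θ(n^d) — Case 2.
  Work is balanced across levels: T(n) = Θ(n^d log n) = Θ(n² log n).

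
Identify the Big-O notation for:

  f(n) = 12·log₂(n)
O(log n)

The dominant term in 12·log₂(n) is 12·log₂(n), which is Θ(log n).
Constants are absorbed, so the tightest bound is O(log n).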